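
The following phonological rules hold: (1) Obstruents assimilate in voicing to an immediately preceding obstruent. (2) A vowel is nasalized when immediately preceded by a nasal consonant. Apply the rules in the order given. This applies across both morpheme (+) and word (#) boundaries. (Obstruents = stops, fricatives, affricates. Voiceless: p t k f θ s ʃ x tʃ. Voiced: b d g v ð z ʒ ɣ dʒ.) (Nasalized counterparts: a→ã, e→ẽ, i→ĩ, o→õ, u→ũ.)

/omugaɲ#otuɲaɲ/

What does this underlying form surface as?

[omũgaɲ#õtuɲãɲ]

Rule 1: no segment meets the rule's conditions; no change.
After rule 1: omugaɲ#otuɲaɲ
Rule 2: /u/ after nasal /m/ → [ũ]
Rule 2: /o/ after nasal /ɲ/ → [õ]
Rule 2: /a/ after nasal /ɲ/ → [ã]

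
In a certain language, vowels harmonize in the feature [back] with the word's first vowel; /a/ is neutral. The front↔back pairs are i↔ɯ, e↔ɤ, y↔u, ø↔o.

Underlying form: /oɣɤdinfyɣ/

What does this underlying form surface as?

[oɣɤdɯnfuɣ]

/i/ harmonizes with /o/ ([+back]) → [ɯ]
/y/ harmonizes with /o/ ([+back]) → [u]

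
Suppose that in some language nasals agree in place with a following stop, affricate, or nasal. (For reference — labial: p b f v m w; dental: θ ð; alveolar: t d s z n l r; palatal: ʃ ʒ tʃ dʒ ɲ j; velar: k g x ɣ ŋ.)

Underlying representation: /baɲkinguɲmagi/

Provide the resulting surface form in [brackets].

/ɲ/ before /k/ (velar) → [ŋ]
/n/ before /g/ (velar) → [ŋ]
/ɲ/ before /m/ (labial) → [m]

[baŋkiŋgummagi]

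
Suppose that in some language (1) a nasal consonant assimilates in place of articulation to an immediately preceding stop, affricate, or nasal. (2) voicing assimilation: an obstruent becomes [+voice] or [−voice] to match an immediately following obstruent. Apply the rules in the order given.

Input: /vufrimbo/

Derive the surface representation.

[vufrimbo]

Rule 1: no segment meets the rule's conditions; no change.
After rule 1: vufrimbo
Rule 2: no segment meets the rule's conditions; no change.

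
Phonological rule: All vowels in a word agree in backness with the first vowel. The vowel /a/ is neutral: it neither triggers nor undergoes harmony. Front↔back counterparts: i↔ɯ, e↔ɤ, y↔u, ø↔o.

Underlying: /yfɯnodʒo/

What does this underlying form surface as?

/ɯ/ harmonizes with /y/ ([-back]) → [i]
/o/ harmonizes with /y/ ([-back]) → [ø]
/o/ harmonizes with /y/ ([-back]) → [ø]

[yfinødʒø]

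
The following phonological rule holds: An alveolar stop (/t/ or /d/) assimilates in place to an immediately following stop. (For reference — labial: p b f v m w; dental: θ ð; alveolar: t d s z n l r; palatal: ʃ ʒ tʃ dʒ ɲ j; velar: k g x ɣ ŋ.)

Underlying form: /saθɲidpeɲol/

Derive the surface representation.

/d/ before /p/ (labial) → [b]

[saθɲibpeɲol]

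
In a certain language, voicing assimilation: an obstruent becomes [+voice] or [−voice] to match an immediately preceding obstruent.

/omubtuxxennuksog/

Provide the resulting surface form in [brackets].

/t/ after /b/ (voiced) → [d]

[omubduxxennuksog]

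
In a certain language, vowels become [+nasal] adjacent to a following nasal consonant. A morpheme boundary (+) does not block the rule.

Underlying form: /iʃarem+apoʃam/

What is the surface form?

[iʃarẽm+apoʃãm]

/e/ before nasal /m/ → [ẽ]
/a/ before nasal /m/ → [ã]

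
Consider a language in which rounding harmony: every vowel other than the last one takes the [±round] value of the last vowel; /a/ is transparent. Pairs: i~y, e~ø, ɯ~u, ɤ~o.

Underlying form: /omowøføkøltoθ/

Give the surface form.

no segment meets the rule's conditions; no change.

[omowøføkøltoθ]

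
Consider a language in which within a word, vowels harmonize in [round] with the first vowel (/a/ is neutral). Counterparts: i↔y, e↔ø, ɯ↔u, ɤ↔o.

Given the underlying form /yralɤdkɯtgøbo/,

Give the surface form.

[yralodkutgøbo]

/ɤ/ harmonizes with /y/ ([+round]) → [o]
/ɯ/ harmonizes with /y/ ([+round]) → [u]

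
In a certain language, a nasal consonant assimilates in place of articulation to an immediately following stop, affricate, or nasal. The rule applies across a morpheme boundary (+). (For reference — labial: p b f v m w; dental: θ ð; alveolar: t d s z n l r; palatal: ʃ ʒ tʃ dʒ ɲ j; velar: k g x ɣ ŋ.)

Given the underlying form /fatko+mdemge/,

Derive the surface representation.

[fatko+ndeŋge]

/m/ before /d/ (alveolar) → [n]
/m/ before /g/ (velar) → [ŋ]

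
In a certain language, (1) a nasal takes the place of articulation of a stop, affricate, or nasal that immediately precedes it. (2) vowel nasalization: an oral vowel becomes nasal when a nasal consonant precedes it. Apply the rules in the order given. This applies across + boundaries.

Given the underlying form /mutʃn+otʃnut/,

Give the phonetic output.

[mũtʃɲ+õtʃɲũt]

Rule 1: /n/ after /tʃ/ (palatal) → [ɲ]
Rule 1: /n/ after /tʃ/ (palatal) → [ɲ]
After rule 1: mutʃɲ+otʃɲut
Rule 2: /u/ after nasal /m/ → [ũ]
Rule 2: /o/ after nasal /ɲ/ → [õ]
Rule 2: /u/ after nasal /ɲ/ → [ũ]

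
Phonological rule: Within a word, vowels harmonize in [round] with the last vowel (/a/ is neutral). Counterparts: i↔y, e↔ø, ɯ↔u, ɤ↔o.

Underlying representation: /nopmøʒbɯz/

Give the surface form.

/o/ harmonizes with /ɯ/ ([-round]) → [ɤ]
/ø/ harmonizes with /ɯ/ ([-round]) → [e]

[nɤpmeʒbɯz]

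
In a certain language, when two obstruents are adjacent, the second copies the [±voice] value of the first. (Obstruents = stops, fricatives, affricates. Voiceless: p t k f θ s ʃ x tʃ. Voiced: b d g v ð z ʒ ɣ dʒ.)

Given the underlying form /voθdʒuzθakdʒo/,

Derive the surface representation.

[voθtʃuzðaktʃo]

/dʒ/ after /θ/ (voiceless) → [tʃ]
/θ/ after /z/ (voiced) → [ð]
/dʒ/ after /k/ (voiceless) → [tʃ]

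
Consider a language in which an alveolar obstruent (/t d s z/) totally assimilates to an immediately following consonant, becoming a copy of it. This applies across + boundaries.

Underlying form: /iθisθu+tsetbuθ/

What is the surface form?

/s/ before /θ/ → [θ] (total assimilation)
/t/ before /s/ → [s] (total assimilation)
/t/ before /b/ → [b] (total assimilation)

[iθiθθu+ssebbuθ]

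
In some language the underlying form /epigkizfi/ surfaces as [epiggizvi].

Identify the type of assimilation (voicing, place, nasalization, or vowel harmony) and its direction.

voicing assimilation, progressive

/k/→[g] /f/→[v].
Each target copies a feature from the preceding segment, so the direction is progressive.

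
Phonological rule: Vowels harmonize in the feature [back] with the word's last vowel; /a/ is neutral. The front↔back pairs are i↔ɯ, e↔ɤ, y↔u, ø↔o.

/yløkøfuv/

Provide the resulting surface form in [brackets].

/y/ harmonizes with /u/ ([+back]) → [u]
/ø/ harmonizes with /u/ ([+back]) → [o]
/ø/ harmonizes with /u/ ([+back]) → [o]

[ulokofuv]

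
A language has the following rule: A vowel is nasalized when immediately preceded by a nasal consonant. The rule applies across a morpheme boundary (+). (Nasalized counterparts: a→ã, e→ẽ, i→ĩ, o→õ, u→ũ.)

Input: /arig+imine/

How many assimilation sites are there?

/i/ after nasal /m/ → [ĩ]
/e/ after nasal /n/ → [ẽ]
2 segments change.

2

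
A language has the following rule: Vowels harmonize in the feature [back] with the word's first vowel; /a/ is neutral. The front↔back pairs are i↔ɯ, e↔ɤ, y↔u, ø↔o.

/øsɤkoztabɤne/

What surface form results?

/ɤ/ harmonizes with /ø/ ([-back]) → [e]
/o/ harmonizes with /ø/ ([-back]) → [ø]
/ɤ/ harmonizes with /ø/ ([-back]) → [e]

[øsekøztabene]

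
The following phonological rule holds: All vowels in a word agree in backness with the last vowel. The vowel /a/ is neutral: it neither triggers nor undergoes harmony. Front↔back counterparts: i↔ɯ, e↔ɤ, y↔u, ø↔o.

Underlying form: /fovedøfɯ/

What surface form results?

[fovɤdofɯ]

/e/ harmonizes with /ɯ/ ([+back]) → [ɤ]
/ø/ harmonizes with /ɯ/ ([+back]) → [o]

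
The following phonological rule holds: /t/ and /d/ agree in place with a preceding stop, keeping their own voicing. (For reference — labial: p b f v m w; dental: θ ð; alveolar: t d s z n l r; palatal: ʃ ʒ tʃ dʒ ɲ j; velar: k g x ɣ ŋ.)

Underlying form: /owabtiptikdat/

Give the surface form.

[owabpippikgat]

/t/ after /b/ (labial) → [p]
/t/ after /p/ (labial) → [p]
/d/ after /k/ (velar) → [g]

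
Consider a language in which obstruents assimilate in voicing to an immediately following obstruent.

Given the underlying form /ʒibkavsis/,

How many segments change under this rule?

/b/ before /k/ (voiceless) → [p]
/v/ before /s/ (voiceless) → [f]
2 segments change.

2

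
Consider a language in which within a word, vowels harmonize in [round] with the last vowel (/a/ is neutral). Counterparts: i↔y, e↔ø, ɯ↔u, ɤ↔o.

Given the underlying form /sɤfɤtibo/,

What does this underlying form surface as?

[sofotybo]

/ɤ/ harmonizes with /o/ ([+round]) → [o]
/ɤ/ harmonizes with /o/ ([+round]) → [o]
/i/ harmonizes with /o/ ([+round]) → [y]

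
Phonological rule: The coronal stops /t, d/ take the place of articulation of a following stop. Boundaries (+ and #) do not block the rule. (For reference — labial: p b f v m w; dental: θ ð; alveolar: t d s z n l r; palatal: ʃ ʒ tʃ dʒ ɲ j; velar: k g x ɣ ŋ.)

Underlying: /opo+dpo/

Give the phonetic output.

/d/ before /p/ (labial) → [b]

[opo+bpo]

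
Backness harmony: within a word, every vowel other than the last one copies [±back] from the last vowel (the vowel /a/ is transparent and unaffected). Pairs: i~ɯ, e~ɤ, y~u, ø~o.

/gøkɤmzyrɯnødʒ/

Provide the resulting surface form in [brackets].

/ɤ/ harmonizes with /ø/ ([-back]) → [e]
/ɯ/ harmonizes with /ø/ ([-back]) → [i]

[gøkemzyrinødʒ]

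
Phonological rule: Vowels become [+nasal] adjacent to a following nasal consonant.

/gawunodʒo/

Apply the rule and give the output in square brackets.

[gawũnodʒo]

/u/ before nasal /n/ → [ũ]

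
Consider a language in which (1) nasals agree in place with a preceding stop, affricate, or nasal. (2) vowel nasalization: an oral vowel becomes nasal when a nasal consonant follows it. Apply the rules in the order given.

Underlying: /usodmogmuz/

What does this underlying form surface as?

Rule 1: /m/ after /d/ (alveolar) → [n]
Rule 1: /m/ after /g/ (velar) → [ŋ]
After rule 1: usodnogŋuz
Rule 2: no segment meets the rule's conditions; no change.

[usodnogŋuz]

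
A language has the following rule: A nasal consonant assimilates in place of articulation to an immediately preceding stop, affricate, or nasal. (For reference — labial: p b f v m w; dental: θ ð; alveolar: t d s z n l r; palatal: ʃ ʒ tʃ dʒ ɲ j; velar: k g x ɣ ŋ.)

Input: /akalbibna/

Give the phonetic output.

/n/ after /b/ (labial) → [m]

[akalbibma]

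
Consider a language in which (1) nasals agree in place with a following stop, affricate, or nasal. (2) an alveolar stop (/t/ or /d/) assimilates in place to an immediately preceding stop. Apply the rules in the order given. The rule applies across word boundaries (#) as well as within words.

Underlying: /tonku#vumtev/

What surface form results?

[toŋku#vuntev]

Rule 1: /n/ before /k/ (velar) → [ŋ]
Rule 1: /m/ before /t/ (alveolar) → [n]
After rule 1: toŋku#vuntev
Rule 2: no segment meets the rule's conditions; no change.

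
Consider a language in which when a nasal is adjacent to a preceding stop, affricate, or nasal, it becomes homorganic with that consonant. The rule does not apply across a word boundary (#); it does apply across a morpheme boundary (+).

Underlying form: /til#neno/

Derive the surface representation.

no segment meets the rule's conditions; no change.

[til#neno]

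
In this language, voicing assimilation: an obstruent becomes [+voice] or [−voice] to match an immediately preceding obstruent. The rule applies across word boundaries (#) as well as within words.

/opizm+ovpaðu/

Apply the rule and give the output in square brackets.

/p/ after /v/ (voiced) → [b]

[opizm+ovbaðu]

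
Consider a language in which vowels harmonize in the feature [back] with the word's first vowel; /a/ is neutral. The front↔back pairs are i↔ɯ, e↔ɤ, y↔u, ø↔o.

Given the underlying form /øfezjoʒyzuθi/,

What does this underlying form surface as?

/o/ harmonizes with /ø/ ([-back]) → [ø]
/u/ harmonizes with /ø/ ([-back]) → [y]

[øfezjøʒyzyθi]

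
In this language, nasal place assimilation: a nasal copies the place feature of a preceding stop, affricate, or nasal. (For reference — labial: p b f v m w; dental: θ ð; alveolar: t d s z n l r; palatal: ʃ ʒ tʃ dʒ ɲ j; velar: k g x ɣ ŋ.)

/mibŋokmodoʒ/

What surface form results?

/ŋ/ after /b/ (labial) → [m]
/m/ after /k/ (velar) → [ŋ]

[mibmokŋodoʒ]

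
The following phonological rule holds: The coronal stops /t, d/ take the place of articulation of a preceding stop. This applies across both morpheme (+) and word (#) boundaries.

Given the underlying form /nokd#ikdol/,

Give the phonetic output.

/d/ after /k/ (velar) → [g]
/d/ after /k/ (velar) → [g]

[nokg#ikgol]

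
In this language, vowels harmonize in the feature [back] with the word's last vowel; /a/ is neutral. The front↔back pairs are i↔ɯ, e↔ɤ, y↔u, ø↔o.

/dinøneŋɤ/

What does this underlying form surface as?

[dɯnonɤŋɤ]

/i/ harmonizes with /ɤ/ ([+back]) → [ɯ]
/ø/ harmonizes with /ɤ/ ([+back]) → [o]
/e/ harmonizes with /ɤ/ ([+back]) → [ɤ]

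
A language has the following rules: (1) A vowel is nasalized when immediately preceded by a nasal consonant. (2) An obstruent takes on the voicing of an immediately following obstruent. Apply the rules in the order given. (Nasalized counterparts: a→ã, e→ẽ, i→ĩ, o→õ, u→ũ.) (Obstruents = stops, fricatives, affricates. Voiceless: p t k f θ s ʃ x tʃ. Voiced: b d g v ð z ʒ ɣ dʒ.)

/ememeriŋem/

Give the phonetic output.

[emẽmẽriŋẽm]

Rule 1: /e/ after nasal /m/ → [ẽ]
Rule 1: /e/ after nasal /m/ → [ẽ]
Rule 1: /e/ after nasal /ŋ/ → [ẽ]
After rule 1: emẽmẽriŋẽm
Rule 2: no segment meets the rule's conditions; no change.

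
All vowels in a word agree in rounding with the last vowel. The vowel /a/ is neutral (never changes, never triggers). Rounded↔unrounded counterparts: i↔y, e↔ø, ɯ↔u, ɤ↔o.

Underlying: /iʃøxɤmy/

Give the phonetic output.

[yʃøxomy]

/i/ harmonizes with /y/ ([+round]) → [y]
/ɤ/ harmonizes with /y/ ([+round]) → [o]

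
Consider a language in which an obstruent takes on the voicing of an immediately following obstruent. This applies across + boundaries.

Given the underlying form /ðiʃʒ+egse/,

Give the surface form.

[ðiʒʒ+ekse]

/ʃ/ before /ʒ/ (voiced) → [ʒ]
/g/ before /s/ (voiceless) → [k]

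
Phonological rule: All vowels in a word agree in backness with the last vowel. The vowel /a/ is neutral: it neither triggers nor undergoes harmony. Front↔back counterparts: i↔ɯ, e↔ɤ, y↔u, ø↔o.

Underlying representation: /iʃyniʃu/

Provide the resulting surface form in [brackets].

/i/ harmonizes with /u/ ([+back]) → [ɯ]
/y/ harmonizes with /u/ ([+back]) → [u]
/i/ harmonizes with /u/ ([+back]) → [ɯ]

[ɯʃunɯʃu]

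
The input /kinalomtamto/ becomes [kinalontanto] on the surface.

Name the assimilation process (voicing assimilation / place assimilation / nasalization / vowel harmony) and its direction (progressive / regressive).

place assimilation, regressive

/m/→[n] /m/→[n].
Each target copies a feature from the following segment, so the direction is regressive.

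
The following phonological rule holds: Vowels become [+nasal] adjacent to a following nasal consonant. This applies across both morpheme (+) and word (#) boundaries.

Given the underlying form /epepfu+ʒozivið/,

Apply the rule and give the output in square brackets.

[epepfu+ʒozivið]

no segment meets the rule's conditions; no change.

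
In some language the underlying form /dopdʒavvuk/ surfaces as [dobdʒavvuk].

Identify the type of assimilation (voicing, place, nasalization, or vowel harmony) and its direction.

voicing assimilation, regressive

/p/→[b].
Each target copies a feature from the following segment, so the direction is regressive.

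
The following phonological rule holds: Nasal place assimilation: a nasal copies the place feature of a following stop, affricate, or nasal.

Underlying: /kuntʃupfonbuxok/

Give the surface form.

/n/ before /tʃ/ (palatal) → [ɲ]
/n/ before /b/ (labial) → [m]

[kuɲtʃupfombuxok]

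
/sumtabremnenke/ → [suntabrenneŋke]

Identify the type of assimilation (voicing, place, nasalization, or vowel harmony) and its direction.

place assimilation, regressive

/m/→[n] /m/→[n] /n/→[ŋ].
Each target copies a feature from the following segment, so the direction is regressive.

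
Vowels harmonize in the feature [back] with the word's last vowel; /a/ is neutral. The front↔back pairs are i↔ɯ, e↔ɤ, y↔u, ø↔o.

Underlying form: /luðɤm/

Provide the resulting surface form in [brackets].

[luðɤm]

no segment meets the rule's conditions; no change.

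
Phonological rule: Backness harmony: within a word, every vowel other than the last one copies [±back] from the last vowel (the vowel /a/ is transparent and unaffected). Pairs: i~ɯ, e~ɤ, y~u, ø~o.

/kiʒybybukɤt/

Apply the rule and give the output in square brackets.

[kɯʒububukɤt]

/i/ harmonizes with /ɤ/ ([+back]) → [ɯ]
/y/ harmonizes with /ɤ/ ([+back]) → [u]
/y/ harmonizes with /ɤ/ ([+back]) → [u]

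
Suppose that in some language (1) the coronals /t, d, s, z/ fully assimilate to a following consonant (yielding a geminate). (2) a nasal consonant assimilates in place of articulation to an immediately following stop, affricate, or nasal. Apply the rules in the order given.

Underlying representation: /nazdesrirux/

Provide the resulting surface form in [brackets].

Rule 1: /z/ before /d/ → [d] (total assimilation)
Rule 1: /s/ before /r/ → [r] (total assimilation)
After rule 1: nadderrirux
Rule 2: no segment meets the rule's conditions; no change.

[nadderrirux]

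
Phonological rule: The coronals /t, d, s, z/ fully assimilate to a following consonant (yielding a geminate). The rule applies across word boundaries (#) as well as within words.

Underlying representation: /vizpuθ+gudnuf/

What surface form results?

/z/ before /p/ → [p] (total assimilation)
/d/ before /n/ → [n] (total assimilation)

[vippuθ+gunnuf]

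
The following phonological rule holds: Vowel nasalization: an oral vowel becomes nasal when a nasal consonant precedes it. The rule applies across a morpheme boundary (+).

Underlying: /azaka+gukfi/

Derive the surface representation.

no segment meets the rule's conditions; no change.

[azaka+gukfi]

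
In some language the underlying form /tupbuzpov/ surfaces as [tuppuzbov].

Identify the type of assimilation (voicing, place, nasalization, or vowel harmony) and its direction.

/b/→[p] /p/→[b].
Each target copies a feature from the preceding segment, so the direction is progressive.

voicing assimilation, progressive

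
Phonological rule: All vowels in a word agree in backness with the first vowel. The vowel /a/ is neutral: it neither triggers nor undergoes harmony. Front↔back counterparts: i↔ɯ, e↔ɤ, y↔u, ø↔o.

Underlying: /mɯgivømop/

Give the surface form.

[mɯgɯvomop]

/i/ harmonizes with /ɯ/ ([+back]) → [ɯ]
/ø/ harmonizes with /ɯ/ ([+back]) → [o]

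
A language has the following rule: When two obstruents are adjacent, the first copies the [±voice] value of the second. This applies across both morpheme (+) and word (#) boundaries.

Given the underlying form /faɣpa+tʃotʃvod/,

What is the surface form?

[faxpa+tʃodʒvod]

/ɣ/ before /p/ (voiceless) → [x]
/tʃ/ before /v/ (voiced) → [dʒ]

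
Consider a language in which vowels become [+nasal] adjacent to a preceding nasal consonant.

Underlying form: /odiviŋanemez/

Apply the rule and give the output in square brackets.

[odiviŋãnẽmẽz]

/a/ after nasal /ŋ/ → [ã]
/e/ after nasal /n/ → [ẽ]
/e/ after nasal /m/ → [ẽ]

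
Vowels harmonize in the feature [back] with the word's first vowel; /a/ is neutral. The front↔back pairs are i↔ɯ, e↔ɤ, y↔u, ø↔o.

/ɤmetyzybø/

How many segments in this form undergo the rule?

4

/e/ harmonizes with /ɤ/ ([+back]) → [ɤ]
/y/ harmonizes with /ɤ/ ([+back]) → [u]
/y/ harmonizes with /ɤ/ ([+back]) → [u]
/ø/ harmonizes with /ɤ/ ([+back]) → [o]
4 segments change.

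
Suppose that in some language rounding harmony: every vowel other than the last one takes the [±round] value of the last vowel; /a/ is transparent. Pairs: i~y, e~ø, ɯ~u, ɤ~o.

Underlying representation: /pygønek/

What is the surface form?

/y/ harmonizes with /e/ ([-round]) → [i]
/ø/ harmonizes with /e/ ([-round]) → [e]

[pigenek]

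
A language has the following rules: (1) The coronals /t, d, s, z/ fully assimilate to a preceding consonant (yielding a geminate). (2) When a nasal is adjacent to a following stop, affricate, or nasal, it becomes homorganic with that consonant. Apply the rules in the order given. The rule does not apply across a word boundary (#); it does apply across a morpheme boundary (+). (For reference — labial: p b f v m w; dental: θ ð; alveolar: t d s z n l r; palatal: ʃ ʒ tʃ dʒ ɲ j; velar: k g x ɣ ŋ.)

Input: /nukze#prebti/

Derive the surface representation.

[nukke#prebbi]

Rule 1: /z/ after /k/ → [k] (total assimilation)
Rule 1: /t/ after /b/ → [b] (total assimilation)
After rule 1: nukke#prebbi
Rule 2: no segment meets the rule's conditions; no change.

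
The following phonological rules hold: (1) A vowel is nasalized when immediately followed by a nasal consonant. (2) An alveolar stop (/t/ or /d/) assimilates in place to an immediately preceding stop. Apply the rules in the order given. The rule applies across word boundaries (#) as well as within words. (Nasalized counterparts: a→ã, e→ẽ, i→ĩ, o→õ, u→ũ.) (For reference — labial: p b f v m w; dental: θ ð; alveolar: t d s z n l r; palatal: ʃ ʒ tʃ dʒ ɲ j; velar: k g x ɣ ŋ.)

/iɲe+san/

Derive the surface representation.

Rule 1: /i/ before nasal /ɲ/ → [ĩ]
Rule 1: /a/ before nasal /n/ → [ã]
After rule 1: ĩɲe+sãn
Rule 2: no segment meets the rule's conditions; no change.

[ĩɲe+sãn]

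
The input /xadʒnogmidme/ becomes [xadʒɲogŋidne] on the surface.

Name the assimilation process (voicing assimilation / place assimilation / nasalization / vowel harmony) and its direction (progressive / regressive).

place assimilation, progressive

/n/→[ɲ] /m/→[ŋ] /m/→[n].
Each target copies a feature from the preceding segment, so the direction is progressive.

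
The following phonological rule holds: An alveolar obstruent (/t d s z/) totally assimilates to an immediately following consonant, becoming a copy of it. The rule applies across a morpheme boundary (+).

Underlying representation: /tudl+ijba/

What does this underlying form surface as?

/d/ before /l/ → [l] (total assimilation)

[tull+ijba]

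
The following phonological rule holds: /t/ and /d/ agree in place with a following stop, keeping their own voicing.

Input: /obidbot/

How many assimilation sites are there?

1

/d/ before /b/ (labial) → [b]
1 segment changes.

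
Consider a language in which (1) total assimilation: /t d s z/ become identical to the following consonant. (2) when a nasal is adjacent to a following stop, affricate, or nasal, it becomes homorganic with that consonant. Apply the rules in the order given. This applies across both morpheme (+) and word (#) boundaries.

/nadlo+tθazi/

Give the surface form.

Rule 1: /d/ before /l/ → [l] (total assimilation)
Rule 1: /t/ before /θ/ → [θ] (total assimilation)
After rule 1: nallo+θθazi
Rule 2: no segment meets the rule's conditions; no change.

[nallo+θθazi]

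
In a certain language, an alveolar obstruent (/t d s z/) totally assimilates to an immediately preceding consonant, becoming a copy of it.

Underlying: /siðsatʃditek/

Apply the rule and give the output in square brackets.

/s/ after /ð/ → [ð] (total assimilation)
/d/ after /tʃ/ → [tʃ] (total assimilation)

[siððatʃtʃitek]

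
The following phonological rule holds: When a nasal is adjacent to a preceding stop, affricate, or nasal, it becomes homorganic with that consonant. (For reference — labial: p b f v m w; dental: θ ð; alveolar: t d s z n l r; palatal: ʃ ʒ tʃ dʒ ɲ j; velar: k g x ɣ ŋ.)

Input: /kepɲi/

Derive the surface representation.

[kepmi]

/ɲ/ after /p/ (labial) → [m]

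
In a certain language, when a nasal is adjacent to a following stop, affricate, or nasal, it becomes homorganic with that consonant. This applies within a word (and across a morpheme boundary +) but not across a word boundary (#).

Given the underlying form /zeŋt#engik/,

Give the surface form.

[zent#eŋgik]

/ŋ/ before /t/ (alveolar) → [n]
/n/ before /g/ (velar) → [ŋ]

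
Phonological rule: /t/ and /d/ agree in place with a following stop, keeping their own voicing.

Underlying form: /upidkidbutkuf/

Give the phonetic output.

/d/ before /k/ (velar) → [g]
/d/ before /b/ (labial) → [b]
/t/ before /k/ (velar) → [k]

[upigkibbukkuf]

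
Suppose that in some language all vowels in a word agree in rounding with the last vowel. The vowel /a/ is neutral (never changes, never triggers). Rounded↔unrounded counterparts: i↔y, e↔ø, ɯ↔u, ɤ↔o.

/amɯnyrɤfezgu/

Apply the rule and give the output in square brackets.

/ɯ/ harmonizes with /u/ ([+round]) → [u]
/ɤ/ harmonizes with /u/ ([+round]) → [o]
/e/ harmonizes with /u/ ([+round]) → [ø]

[amunyroføzgu]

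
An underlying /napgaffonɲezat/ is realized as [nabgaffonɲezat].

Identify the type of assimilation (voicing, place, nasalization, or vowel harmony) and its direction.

/p/→[b].
Each target copies a feature from the following segment, so the direction is regressive.

voicing assimilation, regressive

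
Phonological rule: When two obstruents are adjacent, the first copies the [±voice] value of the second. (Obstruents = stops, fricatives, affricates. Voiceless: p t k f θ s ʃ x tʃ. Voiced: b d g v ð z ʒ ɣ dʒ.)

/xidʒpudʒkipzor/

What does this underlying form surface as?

/dʒ/ before /p/ (voiceless) → [tʃ]
/dʒ/ before /k/ (voiceless) → [tʃ]
/p/ before /z/ (voiced) → [b]

[xitʃputʃkibzor]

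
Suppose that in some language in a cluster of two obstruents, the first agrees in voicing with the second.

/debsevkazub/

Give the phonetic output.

/b/ before /s/ (voiceless) → [p]
/v/ before /k/ (voiceless) → [f]

[depsefkazub]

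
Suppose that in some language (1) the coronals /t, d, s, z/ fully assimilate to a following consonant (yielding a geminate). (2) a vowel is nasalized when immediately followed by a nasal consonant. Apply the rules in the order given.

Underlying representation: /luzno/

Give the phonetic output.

Rule 1: /z/ before /n/ → [n] (total assimilation)
After rule 1: lunno
Rule 2: /u/ before nasal /n/ → [ũ]

[lũnno]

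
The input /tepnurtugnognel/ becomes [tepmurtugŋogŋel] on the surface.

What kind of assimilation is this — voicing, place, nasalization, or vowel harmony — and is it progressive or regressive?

place assimilation, progressive

/n/→[m] /n/→[ŋ] /n/→[ŋ].
Each target copies a feature from the preceding segment, so the direction is progressive.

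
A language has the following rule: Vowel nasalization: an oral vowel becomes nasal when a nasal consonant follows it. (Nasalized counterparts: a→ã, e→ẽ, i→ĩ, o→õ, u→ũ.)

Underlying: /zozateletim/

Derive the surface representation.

/i/ before nasal /m/ → [ĩ]

[zozateletĩm]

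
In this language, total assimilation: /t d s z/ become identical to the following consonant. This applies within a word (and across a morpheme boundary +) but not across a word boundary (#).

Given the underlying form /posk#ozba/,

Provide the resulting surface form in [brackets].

[pokk#obba]

/s/ before /k/ → [k] (total assimilation)
/z/ before /b/ → [b] (total assimilation)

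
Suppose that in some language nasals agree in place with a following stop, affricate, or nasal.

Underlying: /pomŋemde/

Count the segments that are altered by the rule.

2

/m/ before /ŋ/ (velar) → [ŋ]
/m/ before /d/ (alveolar) → [n]
2 segments change.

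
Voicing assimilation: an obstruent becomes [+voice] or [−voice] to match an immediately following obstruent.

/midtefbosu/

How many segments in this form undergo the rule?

2

/d/ before /t/ (voiceless) → [t]
/f/ before /b/ (voiced) → [v]
2 segments change.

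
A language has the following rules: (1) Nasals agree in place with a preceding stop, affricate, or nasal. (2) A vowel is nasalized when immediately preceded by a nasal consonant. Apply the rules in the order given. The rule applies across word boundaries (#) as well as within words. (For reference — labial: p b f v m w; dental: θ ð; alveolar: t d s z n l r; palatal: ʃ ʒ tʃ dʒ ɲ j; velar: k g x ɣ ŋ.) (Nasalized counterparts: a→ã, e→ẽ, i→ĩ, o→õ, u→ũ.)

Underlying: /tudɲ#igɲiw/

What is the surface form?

[tudn#ĩgŋĩw]

Rule 1: /ɲ/ after /d/ (alveolar) → [n]
Rule 1: /ɲ/ after /g/ (velar) → [ŋ]
After rule 1: tudn#igŋiw
Rule 2: /i/ after nasal /n/ → [ĩ]
Rule 2: /i/ after nasal /ŋ/ → [ĩ]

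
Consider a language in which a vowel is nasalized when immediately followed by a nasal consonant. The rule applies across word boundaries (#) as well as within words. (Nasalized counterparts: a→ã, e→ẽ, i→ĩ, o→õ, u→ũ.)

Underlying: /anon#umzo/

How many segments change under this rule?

/a/ before nasal /n/ → [ã]
/o/ before nasal /n/ → [õ]
/u/ before nasal /m/ → [ũ]
3 segments change.

3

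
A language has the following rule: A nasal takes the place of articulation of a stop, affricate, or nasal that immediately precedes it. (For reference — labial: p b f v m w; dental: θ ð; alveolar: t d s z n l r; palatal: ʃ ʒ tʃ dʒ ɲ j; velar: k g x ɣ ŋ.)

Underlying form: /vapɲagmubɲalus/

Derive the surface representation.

/ɲ/ after /p/ (labial) → [m]
/m/ after /g/ (velar) → [ŋ]
/ɲ/ after /b/ (labial) → [m]

[vapmagŋubmalus]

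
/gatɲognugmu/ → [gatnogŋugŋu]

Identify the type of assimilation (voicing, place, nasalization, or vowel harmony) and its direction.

place assimilation, progressive

/ɲ/→[n] /n/→[ŋ] /m/→[ŋ].
Each target copies a feature from the preceding segment, so the direction is progressive.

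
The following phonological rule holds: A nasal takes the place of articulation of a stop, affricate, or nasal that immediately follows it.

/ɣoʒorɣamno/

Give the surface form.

[ɣoʒorɣanno]

/m/ before /n/ (alveolar) → [n]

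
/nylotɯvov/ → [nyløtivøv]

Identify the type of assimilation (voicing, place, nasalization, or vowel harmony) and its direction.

vowel harmony, progressive

/o/→[ø] /ɯ/→[i] /o/→[ø].
Vowels agree with the first vowel, so the harmony is progressive.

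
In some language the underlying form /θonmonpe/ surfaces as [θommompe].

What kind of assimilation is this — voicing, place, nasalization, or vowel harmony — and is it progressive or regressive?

/n/→[m] /n/→[m].
Each target copies a feature from the following segment, so the direction is regressive.

place assimilation, regressive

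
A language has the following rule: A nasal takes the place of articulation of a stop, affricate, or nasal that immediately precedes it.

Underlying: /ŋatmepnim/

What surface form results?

/m/ after /t/ (alveolar) → [n]
/n/ after /p/ (labial) → [m]

[ŋatnepmim]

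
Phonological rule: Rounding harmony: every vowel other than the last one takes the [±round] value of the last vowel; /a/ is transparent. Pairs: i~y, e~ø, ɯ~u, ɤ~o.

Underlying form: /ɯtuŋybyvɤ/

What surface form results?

/u/ harmonizes with /ɤ/ ([-round]) → [ɯ]
/y/ harmonizes with /ɤ/ ([-round]) → [i]
/y/ harmonizes with /ɤ/ ([-round]) → [i]

[ɯtɯŋibivɤ]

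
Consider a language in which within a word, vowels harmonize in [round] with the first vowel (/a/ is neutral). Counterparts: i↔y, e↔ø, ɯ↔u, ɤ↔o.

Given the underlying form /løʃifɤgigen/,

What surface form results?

[løʃyfogygøn]

/i/ harmonizes with /ø/ ([+round]) → [y]
/ɤ/ harmonizes with /ø/ ([+round]) → [o]
/i/ harmonizes with /ø/ ([+round]) → [y]
/e/ harmonizes with /ø/ ([+round]) → [ø]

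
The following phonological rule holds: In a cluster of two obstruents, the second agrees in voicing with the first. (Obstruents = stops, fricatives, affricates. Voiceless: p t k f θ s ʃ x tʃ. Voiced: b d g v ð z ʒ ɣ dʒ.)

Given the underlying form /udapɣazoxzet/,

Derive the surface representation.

/ɣ/ after /p/ (voiceless) → [x]
/z/ after /x/ (voiceless) → [s]

[udapxazoxset]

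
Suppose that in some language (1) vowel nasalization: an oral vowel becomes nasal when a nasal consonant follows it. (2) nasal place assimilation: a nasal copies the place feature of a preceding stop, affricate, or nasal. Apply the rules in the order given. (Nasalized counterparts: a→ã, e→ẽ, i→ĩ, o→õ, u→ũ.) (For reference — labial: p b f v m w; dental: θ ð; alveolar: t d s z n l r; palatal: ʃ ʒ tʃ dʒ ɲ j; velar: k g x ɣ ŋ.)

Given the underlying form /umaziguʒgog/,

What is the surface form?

Rule 1: /u/ before nasal /m/ → [ũ]
After rule 1: ũmaziguʒgog
Rule 2: no segment meets the rule's conditions; no change.

[ũmaziguʒgog]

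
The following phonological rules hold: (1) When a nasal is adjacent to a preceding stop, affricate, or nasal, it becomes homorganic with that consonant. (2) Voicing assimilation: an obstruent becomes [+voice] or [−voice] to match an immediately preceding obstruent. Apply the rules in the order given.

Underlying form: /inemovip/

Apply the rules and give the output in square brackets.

[inemovip]

Rule 1: no segment meets the rule's conditions; no change.
After rule 1: inemovip
Rule 2: no segment meets the rule's conditions; no change.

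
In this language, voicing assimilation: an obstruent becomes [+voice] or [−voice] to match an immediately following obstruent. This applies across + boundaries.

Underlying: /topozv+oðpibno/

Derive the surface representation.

/ð/ before /p/ (voiceless) → [θ]

[topozv+oθpibno]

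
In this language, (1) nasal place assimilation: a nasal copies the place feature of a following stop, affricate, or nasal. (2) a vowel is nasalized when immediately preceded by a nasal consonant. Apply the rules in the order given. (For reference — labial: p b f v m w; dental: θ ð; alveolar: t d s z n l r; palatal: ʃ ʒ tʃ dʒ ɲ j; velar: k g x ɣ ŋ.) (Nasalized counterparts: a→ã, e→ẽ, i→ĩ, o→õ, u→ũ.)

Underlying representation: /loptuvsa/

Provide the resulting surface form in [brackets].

[loptuvsa]

Rule 1: no segment meets the rule's conditions; no change.
After rule 1: loptuvsa
Rule 2: no segment meets the rule's conditions; no change.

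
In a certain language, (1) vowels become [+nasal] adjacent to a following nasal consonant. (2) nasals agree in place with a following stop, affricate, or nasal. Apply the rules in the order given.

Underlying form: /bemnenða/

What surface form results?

[bẽnnẽnða]

Rule 1: /e/ before nasal /m/ → [ẽ]
Rule 1: /e/ before nasal /n/ → [ẽ]
After rule 1: bẽmnẽnða
Rule 2: /m/ before /n/ (alveolar) → [n]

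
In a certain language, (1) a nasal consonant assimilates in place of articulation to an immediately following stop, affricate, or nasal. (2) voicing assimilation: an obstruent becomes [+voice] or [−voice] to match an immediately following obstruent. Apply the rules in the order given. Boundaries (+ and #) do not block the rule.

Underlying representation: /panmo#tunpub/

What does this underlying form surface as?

Rule 1: /n/ before /m/ (labial) → [m]
Rule 1: /n/ before /p/ (labial) → [m]
After rule 1: pammo#tumpub
Rule 2: no segment meets the rule's conditions; no change.

[pammo#tumpub]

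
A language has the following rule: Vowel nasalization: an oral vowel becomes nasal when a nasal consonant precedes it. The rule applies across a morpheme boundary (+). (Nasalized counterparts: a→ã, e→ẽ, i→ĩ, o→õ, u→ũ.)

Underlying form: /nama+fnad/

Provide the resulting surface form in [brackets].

/a/ after nasal /n/ → [ã]
/a/ after nasal /m/ → [ã]
/a/ after nasal /n/ → [ã]

[nãmã+fnãd]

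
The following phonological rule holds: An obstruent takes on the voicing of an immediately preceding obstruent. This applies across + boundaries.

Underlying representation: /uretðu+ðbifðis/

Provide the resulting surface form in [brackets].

[uretθu+ðbifθis]

/ð/ after /t/ (voiceless) → [θ]
/ð/ after /f/ (voiceless) → [θ]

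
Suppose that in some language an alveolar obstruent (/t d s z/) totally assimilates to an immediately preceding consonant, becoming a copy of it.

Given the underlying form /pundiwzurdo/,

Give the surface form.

[punniwwurro]

/d/ after /n/ → [n] (total assimilation)
/z/ after /w/ → [w] (total assimilation)
/d/ after /r/ → [r] (total assimilation)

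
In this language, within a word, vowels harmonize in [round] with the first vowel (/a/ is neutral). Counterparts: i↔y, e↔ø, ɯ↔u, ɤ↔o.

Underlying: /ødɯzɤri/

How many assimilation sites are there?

/ɯ/ harmonizes with /ø/ ([+round]) → [u]
/ɤ/ harmonizes with /ø/ ([+round]) → [o]
/i/ harmonizes with /ø/ ([+round]) → [y]
3 segments change.

3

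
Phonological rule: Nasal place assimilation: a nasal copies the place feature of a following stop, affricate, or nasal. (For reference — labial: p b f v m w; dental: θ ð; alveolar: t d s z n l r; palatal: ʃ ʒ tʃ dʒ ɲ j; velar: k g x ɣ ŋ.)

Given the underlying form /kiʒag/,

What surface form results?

[kiʒag]

no segment meets the rule's conditions; no change.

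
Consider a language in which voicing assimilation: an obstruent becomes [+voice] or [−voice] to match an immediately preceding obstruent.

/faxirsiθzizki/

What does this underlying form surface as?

/z/ after /θ/ (voiceless) → [s]
/k/ after /z/ (voiced) → [g]

[faxirsiθsizgi]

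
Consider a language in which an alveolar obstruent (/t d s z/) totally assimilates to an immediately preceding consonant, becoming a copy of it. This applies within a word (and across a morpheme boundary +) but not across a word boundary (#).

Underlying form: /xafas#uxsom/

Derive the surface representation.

/s/ after /x/ → [x] (total assimilation)

[xafas#uxxom]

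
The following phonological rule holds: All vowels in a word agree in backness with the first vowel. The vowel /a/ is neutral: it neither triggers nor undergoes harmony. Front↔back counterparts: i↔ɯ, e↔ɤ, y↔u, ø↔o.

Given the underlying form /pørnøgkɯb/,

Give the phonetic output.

/ɯ/ harmonizes with /ø/ ([-back]) → [i]

[pørnøgkib]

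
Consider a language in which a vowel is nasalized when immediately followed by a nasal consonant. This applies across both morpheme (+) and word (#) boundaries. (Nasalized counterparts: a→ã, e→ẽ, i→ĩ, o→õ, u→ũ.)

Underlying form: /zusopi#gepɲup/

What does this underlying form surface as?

no segment meets the rule's conditions; no change.

[zusopi#gepɲup]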